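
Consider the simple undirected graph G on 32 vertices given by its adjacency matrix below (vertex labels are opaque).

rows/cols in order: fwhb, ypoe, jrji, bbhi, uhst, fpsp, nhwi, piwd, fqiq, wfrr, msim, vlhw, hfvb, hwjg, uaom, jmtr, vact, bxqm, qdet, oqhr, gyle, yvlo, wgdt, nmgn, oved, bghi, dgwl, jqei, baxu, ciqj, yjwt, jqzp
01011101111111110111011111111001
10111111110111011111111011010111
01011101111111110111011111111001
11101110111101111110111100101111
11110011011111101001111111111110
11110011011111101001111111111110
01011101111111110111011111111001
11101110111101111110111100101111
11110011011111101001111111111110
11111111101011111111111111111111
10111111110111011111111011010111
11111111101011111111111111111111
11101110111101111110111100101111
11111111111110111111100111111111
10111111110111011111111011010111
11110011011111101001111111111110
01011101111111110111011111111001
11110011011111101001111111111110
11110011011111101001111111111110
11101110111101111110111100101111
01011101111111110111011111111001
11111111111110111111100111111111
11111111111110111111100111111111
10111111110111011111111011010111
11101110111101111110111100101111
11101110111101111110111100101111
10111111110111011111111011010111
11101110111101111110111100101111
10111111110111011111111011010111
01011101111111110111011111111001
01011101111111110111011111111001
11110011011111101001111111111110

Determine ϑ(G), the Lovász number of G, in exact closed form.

N(uhst) = {fwhb, ypoe, jrji, bbhi, nhwi, piwd, wfrr, msim, vlhw, hfvb, hwjg, uaom, vact, oqhr, gyle, yvlo, wgdt, nmgn, oved, bghi, dgwl, jqei, baxu, ciqj, yjwt}, |N(uhst)| = 25.
N(gyle) = {ypoe, bbhi, uhst, fpsp, piwd, fqiq, wfrr, msim, vlhw, hfvb, hwjg, uaom, jmtr, bxqm, qdet, oqhr, yvlo, wgdt, nmgn, oved, bghi, dgwl, jqei, baxu, jqzp}, |N(gyle)| = 25.
Vertex fpsp has 25 neighbors: fwhb, ypoe, jrji, bbhi, nhwi, piwd, wfrr, msim, vlhw, hfvb, hwjg, uaom, vact, oqhr, gyle, yvlo, wgdt, nmgn, oved, bghi, dgwl, jqei, baxu, ciqj, yjwt.
N(jrji) = {ypoe, bbhi, uhst, fpsp, piwd, fqiq, wfrr, msim, vlhw, hfvb, hwjg, uaom, jmtr, bxqm, qdet, oqhr, yvlo, wgdt, nmgn, oved, bghi, dgwl, jqei, baxu, jqzp}, |N(jrji)| = 25.
Complete 6-partite, parts [7, 7, 7, 6, 3, 2]: perfect, ϑ = α = 7.
ϑ(G) ≈ 7.0000.
7 ≤ 7 ≤ 7: collapsed.

7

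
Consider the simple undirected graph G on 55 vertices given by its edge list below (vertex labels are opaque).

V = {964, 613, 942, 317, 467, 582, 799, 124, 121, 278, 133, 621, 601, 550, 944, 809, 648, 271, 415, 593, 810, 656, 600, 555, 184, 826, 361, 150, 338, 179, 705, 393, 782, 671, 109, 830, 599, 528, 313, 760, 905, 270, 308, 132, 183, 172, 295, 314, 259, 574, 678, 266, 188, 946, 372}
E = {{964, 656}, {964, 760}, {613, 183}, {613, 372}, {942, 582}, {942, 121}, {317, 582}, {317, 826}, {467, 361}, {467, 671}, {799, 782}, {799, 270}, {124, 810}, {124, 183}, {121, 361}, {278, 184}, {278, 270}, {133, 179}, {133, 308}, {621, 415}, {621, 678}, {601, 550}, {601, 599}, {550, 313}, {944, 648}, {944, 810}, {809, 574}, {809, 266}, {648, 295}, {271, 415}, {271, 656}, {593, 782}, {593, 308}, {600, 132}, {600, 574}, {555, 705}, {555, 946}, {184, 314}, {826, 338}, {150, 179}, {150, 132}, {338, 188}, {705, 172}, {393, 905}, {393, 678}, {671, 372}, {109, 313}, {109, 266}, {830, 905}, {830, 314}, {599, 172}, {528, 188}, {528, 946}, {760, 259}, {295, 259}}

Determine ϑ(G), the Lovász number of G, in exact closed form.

55*cos(pi/55)/(cos(pi/55) + 1)

deg(574) = 2; N(574) = {809, 600}.
N(648) = {944, 295}, |N(648)| = 2.
N(467) = {361, 671}, |N(467)| = 2.
deg(183) = 2; N(183) = {613, 124}.
Regular of degree 2 on 55 vertices: this is C_{55}, the 55-cycle.
The 28 distinct eigenvalues: [2.0, 1.987, 1.948, 1.8837, 1.7948, 1.6825, 1.5483, 1.3939, 1.2213, 1.0328, 0.8308, 0.618, 0.3972, 0.1712, -0.0571, -0.2846, -0.5084, -0.7256, -0.9333, -1.1289, -1.3097, -1.4735, -1.618, -1.7415, -1.8422, -1.919, -1.9707, -1.9967].
ϑ = −N·λ_min/(λ_max−λ_min) = −55·(-2*cos(pi/55))/(2−(-2*cos(pi/55))) = 55*cos(pi/55)/(cos(pi/55) + 1).
≈ 27.4775569 (to 7 d.p.).
27 ≤ 55*cos(pi/55)/(cos(pi/55) + 1) ≤ 28: both strict.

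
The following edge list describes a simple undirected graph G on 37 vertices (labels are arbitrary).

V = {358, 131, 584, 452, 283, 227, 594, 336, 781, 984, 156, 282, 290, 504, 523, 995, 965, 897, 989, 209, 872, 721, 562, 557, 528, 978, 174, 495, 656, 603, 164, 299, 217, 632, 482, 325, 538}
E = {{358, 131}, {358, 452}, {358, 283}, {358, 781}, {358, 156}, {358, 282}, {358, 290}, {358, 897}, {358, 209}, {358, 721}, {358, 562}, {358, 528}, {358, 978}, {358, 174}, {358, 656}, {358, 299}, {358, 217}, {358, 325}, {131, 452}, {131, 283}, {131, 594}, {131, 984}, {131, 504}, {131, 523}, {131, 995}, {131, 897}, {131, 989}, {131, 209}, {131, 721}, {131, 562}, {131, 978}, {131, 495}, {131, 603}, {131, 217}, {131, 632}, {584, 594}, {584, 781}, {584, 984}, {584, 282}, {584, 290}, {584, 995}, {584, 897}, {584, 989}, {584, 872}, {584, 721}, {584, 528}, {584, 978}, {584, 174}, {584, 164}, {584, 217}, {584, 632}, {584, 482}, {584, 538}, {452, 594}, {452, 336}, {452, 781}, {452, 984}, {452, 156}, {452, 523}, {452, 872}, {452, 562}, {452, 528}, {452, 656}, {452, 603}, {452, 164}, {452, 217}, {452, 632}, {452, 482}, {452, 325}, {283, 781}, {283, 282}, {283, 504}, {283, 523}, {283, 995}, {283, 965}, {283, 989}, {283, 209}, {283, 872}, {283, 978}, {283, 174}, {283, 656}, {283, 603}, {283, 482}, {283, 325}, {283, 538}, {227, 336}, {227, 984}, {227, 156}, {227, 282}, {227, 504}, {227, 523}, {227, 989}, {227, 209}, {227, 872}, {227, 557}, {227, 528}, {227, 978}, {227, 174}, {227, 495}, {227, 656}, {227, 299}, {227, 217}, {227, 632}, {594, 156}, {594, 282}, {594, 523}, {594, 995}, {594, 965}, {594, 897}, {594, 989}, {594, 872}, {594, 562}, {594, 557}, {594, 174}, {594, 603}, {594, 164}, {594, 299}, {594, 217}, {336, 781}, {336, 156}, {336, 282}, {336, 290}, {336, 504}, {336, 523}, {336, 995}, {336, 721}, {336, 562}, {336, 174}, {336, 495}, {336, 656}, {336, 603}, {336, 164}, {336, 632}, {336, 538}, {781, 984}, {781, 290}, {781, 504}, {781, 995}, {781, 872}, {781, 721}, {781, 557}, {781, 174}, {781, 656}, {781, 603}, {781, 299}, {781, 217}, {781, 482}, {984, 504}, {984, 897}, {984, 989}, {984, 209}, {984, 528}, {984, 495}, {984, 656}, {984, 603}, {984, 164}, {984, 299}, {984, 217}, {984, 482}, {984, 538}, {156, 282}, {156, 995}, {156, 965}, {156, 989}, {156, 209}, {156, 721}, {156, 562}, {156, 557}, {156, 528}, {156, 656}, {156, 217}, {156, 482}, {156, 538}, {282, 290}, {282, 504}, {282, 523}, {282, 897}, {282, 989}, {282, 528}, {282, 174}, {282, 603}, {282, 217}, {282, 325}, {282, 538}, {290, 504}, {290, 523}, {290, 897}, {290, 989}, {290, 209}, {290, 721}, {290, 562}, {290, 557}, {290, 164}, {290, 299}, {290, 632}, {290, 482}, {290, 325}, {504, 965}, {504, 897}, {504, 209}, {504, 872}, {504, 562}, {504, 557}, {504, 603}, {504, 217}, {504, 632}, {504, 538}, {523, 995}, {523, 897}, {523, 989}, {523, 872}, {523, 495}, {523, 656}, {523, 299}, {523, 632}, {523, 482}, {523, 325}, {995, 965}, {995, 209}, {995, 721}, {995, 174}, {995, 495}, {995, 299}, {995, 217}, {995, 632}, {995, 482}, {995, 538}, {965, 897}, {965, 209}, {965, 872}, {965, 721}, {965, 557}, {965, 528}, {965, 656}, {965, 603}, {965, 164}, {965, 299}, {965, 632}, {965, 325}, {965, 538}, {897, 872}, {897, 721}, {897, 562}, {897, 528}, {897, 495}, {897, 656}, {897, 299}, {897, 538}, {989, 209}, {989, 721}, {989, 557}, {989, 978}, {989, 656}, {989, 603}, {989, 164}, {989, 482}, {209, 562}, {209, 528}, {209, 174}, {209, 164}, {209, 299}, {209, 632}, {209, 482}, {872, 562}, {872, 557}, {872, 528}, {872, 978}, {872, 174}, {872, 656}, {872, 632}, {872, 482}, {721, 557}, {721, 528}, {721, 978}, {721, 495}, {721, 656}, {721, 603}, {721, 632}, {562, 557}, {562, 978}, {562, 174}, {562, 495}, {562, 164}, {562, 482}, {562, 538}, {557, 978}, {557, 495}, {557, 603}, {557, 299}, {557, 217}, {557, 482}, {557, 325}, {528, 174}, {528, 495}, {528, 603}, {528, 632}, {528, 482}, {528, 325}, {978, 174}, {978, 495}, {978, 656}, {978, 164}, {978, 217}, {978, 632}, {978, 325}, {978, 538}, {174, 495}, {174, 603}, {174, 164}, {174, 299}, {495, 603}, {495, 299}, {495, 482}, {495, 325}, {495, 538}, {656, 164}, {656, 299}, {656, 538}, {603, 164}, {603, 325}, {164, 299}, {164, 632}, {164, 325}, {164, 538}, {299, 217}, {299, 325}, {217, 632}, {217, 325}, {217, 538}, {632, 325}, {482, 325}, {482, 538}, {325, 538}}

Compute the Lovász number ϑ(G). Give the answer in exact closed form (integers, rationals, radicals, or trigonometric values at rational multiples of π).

Vertex 897 has 18 neighbors: 358, 131, 584, 594, 984, 282, 290, 504, 523, 965, 872, 721, 562, 528, 495, 656, 299, 538.
deg(995) = 18; N(995) = {131, 584, 283, 594, 336, 781, 156, 523, 965, 209, 721, 174, 495, 299, 217, 632, 482, 538}.
deg(283) = 18; N(283) = {358, 131, 781, 282, 504, 523, 995, 965, 989, 209, 872, 978, 174, 656, 603, 482, 325, 538}.
N(452) = {358, 131, 594, 336, 781, 984, 156, 523, 872, 562, 528, 656, 603, 164, 217, 632, 482, 325}, |N(452)| = 18.
Every vertex has degree 18 (N=37); Paley(37): SR with (k,λ,μ)=(18,8,9).
spec(A) ≈ [18.0, 2.5414, -3.5414] (distinct, 4 d.p.).
−37·(-sqrt(37)/2 - 1/2) / ((18)−(-sqrt(37)/2 - 1/2)) = sqrt(37) = ϑ(G).
≈ 6.08276253 (to 8 d.p.).

sqrt(37)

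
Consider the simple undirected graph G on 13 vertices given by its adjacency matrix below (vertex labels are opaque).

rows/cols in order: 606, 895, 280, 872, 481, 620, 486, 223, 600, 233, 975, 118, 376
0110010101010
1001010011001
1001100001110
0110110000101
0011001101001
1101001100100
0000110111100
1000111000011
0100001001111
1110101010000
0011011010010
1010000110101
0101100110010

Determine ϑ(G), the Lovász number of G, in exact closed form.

sqrt(13)

Vertex 600 has 6 neighbors: 895, 486, 233, 975, 118, 376.
N(280) = {606, 872, 481, 233, 975, 118}, |N(280)| = 6.
Vertex 481 has 6 neighbors: 280, 872, 486, 223, 233, 376.
Vertex 620 has 6 neighbors: 606, 895, 872, 486, 223, 975.
G on 13 vertices is 6-regular; Paley(13): SR with (k,λ,μ)=(6,2,3).
spec(A) ≈ [6.0, 1.30278, -2.30278] (distinct, 5 d.p.).
ϑ = −N·λ_min/(λ_max−λ_min) = −13·(-sqrt(13)/2 - 1/2)/(6−(-sqrt(13)/2 - 1/2)) = sqrt(13).
Numerically 3.6056.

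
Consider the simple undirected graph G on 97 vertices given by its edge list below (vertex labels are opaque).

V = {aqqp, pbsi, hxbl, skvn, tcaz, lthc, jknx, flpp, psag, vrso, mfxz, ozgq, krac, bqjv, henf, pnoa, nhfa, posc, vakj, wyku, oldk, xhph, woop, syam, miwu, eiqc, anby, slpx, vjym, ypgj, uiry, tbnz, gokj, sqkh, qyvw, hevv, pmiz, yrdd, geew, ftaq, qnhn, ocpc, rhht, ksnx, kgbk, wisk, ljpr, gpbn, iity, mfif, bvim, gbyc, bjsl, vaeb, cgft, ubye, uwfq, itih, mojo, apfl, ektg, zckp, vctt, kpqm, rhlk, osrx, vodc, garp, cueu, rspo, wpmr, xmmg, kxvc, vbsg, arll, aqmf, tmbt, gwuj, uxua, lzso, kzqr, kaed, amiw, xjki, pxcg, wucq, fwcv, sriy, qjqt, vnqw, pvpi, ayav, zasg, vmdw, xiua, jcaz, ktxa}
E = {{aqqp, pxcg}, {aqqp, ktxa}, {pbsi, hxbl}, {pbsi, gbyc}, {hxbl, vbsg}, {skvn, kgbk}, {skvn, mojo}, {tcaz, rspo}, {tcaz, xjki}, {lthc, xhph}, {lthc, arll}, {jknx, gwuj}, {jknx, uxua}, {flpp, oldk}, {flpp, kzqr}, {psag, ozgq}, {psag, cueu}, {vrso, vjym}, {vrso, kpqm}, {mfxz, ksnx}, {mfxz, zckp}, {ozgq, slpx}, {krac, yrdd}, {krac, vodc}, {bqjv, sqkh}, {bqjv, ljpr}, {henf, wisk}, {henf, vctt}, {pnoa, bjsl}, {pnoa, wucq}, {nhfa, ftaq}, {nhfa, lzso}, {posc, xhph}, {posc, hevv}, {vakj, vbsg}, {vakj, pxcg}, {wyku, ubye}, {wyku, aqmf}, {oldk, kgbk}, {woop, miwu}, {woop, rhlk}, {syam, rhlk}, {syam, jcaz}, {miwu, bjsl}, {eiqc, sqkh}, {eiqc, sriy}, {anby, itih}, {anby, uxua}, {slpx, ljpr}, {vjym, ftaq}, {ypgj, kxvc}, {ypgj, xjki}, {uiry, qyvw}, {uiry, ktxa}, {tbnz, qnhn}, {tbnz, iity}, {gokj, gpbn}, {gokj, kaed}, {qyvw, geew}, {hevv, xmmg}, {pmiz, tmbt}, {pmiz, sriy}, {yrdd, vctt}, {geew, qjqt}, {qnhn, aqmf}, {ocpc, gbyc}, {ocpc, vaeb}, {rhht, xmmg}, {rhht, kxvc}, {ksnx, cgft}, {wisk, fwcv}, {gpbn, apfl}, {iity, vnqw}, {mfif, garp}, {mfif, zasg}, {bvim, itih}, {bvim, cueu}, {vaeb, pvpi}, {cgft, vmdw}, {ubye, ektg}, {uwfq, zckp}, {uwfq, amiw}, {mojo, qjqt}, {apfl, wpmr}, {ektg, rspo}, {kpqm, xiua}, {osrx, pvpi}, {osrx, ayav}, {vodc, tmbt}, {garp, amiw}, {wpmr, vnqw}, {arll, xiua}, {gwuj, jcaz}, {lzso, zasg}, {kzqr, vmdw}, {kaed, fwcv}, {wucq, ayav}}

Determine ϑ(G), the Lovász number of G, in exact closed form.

97*cos(pi/97)/(cos(pi/97) + 1)

deg(ftaq) = 2; N(ftaq) = {nhfa, vjym}.
Vertex vmdw has 2 neighbors: cgft, kzqr.
deg(wpmr) = 2; N(wpmr) = {apfl, vnqw}.
N(cueu) = {psag, bvim}, |N(cueu)| = 2.
Every vertex has degree 2 (N=97); this is C_{97}, the 97-cycle.
A has 49 distinct eigenvalues ≈ [2.0, 1.9958, 1.9832, 1.9624, 1.9332, 1.896, 1.8508, 1.7979, 1.7374, 1.6697, 1.5949, 1.5134, 1.4256, 1.3318, 1.2325, 1.1279, 1.0186, 0.9051, 0.7878, 0.6671, 0.5437, 0.4179, 0.2905, 0.1618, 0.0324, -0.0971, -0.2262, -0.3544, -0.481, -0.6057, -0.7278, -0.8469, -0.9624, -1.0738, -1.1808, -1.2828, -1.3794, -1.4703, -1.555, -1.6331, -1.7044, -1.7686, -1.8253, -1.8744, -1.9156, -1.9488, -1.9738, -1.9906, -1.999].
Lovász: ϑ = −97(-2*cos(pi/97))/(2+-(-1)*2*cos(pi/97)) = 97*cos(pi/97)/(cos(pi/97) + 1).
= 48.4872792… (decimal).
Check 48 ≤ 97*cos(pi/97)/(cos(pi/97) + 1) ≤ 49: both strict.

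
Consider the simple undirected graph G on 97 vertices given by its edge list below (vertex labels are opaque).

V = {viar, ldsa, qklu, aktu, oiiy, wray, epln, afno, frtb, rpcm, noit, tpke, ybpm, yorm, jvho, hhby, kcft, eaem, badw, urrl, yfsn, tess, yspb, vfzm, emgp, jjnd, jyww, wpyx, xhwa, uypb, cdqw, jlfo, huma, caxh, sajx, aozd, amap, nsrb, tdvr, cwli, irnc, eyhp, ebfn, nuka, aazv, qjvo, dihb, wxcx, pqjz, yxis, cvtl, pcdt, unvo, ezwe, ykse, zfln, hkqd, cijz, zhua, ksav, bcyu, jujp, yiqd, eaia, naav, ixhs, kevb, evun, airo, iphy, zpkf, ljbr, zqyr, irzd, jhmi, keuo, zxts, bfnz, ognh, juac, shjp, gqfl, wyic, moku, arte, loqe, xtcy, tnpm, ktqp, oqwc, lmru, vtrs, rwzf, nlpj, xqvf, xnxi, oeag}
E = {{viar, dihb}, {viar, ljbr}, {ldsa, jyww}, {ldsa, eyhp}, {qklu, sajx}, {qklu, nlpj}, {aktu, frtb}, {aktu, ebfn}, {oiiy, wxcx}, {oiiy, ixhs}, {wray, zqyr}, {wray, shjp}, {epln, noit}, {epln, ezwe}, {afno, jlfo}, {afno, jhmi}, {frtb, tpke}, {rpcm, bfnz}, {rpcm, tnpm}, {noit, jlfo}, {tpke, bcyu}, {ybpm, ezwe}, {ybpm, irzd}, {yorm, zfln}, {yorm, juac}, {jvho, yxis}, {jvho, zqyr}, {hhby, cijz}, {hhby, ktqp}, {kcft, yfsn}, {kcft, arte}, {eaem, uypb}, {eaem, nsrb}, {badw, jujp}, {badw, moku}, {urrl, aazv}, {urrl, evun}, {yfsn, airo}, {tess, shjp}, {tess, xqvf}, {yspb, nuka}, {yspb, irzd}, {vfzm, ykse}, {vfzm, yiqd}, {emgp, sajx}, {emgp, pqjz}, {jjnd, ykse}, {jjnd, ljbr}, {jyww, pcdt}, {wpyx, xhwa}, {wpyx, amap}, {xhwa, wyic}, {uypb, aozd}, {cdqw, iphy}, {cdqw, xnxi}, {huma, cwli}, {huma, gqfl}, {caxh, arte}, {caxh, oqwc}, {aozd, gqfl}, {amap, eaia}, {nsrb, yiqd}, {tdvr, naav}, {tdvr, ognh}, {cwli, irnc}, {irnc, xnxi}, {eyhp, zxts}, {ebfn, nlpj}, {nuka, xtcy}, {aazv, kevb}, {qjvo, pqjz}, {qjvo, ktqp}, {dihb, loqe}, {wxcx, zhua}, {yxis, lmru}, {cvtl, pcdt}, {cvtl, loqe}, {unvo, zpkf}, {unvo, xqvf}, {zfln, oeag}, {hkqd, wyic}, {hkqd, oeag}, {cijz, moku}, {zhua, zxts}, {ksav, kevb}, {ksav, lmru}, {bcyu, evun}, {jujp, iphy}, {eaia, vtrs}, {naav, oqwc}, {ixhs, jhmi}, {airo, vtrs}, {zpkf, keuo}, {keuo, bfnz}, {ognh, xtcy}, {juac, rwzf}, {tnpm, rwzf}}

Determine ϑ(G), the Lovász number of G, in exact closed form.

N(naav) = {tdvr, oqwc}, |N(naav)| = 2.
Vertex caxh has 2 neighbors: arte, oqwc.
deg(oiiy) = 2; N(oiiy) = {wxcx, ixhs}.
Vertex eyhp has 2 neighbors: ldsa, zxts.
Regular of degree 2 on 97 vertices: the odd cycle C_{97}.
The 49 distinct eigenvalues: [2.0, 1.996, 1.983, 1.962, 1.933, 1.896, 1.851, 1.798, 1.737, 1.67, 1.595, 1.513, 1.426, 1.332, 1.232, 1.128, 1.019, 0.905, 0.788, 0.667, 0.544, 0.418, 0.29, 0.162, 0.032, -0.097, -0.226, -0.354, -0.481, -0.606, -0.728, -0.847, -0.962, -1.074, -1.181, -1.283, -1.379, -1.47, -1.555, -1.633, -1.704, -1.769, -1.825, -1.874, -1.916, -1.949, -1.974, -1.991, -1.999].
Lovász: ϑ = −97(-2*cos(pi/97))/(2+-(-1)*2*cos(pi/97)) = 97*cos(pi/97)/(cos(pi/97) + 1).
= 48.487279214… (decimal).
48 ≤ 97*cos(pi/97)/(cos(pi/97) + 1) ≤ 49: both strict.

97*cos(pi/97)/(cos(pi/97) + 1)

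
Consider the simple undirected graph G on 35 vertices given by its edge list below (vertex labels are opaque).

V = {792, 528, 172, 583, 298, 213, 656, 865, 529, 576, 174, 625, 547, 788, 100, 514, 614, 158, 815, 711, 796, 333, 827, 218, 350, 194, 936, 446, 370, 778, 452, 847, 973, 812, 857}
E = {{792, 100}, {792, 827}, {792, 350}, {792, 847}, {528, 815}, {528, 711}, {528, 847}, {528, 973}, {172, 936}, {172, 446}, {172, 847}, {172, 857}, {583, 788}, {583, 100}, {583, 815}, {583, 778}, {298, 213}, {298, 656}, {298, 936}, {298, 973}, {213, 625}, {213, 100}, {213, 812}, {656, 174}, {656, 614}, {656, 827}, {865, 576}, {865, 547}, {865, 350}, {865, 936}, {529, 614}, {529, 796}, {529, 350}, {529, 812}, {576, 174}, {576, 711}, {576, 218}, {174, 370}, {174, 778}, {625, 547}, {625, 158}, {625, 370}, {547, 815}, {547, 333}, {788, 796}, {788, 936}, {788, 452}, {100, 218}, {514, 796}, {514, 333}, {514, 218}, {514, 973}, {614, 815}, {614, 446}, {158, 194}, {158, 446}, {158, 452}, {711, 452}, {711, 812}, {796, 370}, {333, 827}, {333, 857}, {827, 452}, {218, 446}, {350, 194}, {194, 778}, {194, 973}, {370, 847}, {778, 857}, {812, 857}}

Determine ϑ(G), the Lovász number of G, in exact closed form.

N(796) = {529, 788, 514, 370}, |N(796)| = 4.
N(213) = {298, 625, 100, 812}, |N(213)| = 4.
Vertex 370 has 4 neighbors: 174, 625, 796, 847.
deg(298) = 4; N(298) = {213, 656, 936, 973}.
4-regular, N=35; Kneser-type, 3-subsets of [7].
The 4 distinct eigenvalues: [4.0, 2.0, -1.0, -3.0].
−35·(-3) / ((4)−(-3)) = 15 = ϑ(G).
ϑ(G) ≈ 15.0000.

15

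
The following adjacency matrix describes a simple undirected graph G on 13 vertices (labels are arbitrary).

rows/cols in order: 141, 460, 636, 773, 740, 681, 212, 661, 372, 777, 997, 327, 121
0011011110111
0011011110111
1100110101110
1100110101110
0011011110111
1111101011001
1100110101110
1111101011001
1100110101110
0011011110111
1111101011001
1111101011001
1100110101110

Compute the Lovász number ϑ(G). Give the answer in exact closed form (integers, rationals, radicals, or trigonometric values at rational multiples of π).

N(777) = {636, 773, 681, 212, 661, 372, 997, 327, 121}, |N(777)| = 9.
deg(141) = 9; N(141) = {636, 773, 681, 212, 661, 372, 997, 327, 121}.
N(212) = {141, 460, 740, 681, 661, 777, 997, 327}, |N(212)| = 8.
deg(740) = 9; N(740) = {636, 773, 681, 212, 661, 372, 997, 327, 121}.
Complete 3-partite, parts [5, 4, 4]: perfect, ϑ = α = 5.
Numerically 5.0000.
α=5, χ(Ḡ)=5; ϑ=5 lies between (collapsed).

5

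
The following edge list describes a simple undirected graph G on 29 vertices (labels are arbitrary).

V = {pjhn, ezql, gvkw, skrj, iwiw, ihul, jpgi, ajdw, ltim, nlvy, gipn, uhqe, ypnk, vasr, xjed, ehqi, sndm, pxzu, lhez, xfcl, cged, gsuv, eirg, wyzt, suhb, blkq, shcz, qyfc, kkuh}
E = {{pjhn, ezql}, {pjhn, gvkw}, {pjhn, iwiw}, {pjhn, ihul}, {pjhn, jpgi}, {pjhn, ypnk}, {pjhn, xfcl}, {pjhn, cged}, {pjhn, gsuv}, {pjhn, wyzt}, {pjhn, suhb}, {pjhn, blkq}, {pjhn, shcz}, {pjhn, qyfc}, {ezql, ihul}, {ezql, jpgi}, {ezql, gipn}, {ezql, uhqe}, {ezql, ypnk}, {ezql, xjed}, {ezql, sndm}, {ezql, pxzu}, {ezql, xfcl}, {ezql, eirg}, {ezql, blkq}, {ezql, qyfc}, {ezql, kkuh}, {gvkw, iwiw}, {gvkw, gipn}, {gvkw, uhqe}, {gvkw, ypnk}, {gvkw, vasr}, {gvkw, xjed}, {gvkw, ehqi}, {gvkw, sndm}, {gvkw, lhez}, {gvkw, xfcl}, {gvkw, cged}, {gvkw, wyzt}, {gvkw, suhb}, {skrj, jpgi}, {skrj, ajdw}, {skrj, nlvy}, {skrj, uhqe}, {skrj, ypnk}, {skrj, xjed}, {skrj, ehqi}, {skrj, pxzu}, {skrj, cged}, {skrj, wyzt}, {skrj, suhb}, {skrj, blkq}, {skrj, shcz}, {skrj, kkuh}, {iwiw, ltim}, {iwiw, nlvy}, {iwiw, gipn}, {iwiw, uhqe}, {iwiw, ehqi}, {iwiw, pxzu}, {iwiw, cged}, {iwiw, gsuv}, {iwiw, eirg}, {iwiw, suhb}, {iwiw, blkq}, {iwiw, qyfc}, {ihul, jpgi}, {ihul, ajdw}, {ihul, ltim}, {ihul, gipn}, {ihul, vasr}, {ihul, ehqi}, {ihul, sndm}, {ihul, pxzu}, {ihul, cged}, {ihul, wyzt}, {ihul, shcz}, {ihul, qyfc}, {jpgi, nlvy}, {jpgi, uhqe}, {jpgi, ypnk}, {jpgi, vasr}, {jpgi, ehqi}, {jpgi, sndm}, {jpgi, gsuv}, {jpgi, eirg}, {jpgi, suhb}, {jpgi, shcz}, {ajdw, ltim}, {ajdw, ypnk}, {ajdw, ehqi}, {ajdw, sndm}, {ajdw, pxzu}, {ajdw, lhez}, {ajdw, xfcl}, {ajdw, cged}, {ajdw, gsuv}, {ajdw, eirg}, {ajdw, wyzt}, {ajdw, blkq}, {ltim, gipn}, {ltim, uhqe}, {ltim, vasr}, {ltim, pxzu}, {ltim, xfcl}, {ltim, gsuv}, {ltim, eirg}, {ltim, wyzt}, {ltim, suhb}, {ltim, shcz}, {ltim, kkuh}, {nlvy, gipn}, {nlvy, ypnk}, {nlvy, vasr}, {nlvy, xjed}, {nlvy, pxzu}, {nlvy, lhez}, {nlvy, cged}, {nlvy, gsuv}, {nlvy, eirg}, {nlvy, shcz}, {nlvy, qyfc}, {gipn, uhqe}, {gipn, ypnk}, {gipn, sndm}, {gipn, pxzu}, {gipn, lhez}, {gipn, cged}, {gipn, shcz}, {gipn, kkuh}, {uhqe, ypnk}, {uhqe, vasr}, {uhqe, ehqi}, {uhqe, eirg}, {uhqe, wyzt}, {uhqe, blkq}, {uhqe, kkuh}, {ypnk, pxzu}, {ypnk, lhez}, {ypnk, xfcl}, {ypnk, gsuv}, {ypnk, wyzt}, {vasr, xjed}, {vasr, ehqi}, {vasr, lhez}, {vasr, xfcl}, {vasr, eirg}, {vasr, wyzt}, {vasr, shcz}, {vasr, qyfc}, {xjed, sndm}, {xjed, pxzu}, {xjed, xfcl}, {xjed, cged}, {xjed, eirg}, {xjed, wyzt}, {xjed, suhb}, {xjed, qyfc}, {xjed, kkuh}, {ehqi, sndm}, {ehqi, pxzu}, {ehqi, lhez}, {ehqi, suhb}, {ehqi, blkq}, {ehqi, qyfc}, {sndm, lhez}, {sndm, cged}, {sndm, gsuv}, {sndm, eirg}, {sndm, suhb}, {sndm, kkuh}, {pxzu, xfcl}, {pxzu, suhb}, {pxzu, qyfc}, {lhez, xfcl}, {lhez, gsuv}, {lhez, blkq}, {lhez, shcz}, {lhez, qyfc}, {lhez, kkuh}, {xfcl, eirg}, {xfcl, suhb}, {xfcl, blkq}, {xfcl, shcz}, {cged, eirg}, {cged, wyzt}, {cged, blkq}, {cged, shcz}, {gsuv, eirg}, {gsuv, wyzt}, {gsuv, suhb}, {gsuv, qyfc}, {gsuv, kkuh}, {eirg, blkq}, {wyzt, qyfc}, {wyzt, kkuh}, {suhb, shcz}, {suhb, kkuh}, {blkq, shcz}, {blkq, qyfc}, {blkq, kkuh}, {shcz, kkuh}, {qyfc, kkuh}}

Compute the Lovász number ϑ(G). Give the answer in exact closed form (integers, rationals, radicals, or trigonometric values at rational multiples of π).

sqrt(29)

N(ihul) = {pjhn, ezql, jpgi, ajdw, ltim, gipn, vasr, ehqi, sndm, pxzu, cged, wyzt, shcz, qyfc}, |N(ihul)| = 14.
deg(sndm) = 14; N(sndm) = {ezql, gvkw, ihul, jpgi, ajdw, gipn, xjed, ehqi, lhez, cged, gsuv, eirg, suhb, kkuh}.
deg(xfcl) = 14; N(xfcl) = {pjhn, ezql, gvkw, ajdw, ltim, ypnk, vasr, xjed, pxzu, lhez, eirg, suhb, blkq, shcz}.
deg(iwiw) = 14; N(iwiw) = {pjhn, gvkw, ltim, nlvy, gipn, uhqe, ehqi, pxzu, cged, gsuv, eirg, suhb, blkq, qyfc}.
Regular of degree 14 on 29 vertices: Paley(29): SR with (k,λ,μ)=(14,6,7).
A has 3 distinct eigenvalues ≈ [14.0, 2.1926, -3.1926].
With N=29: ϑ(G) = 29·(-(-sqrt(29)/2 - 1/2))/(14−(-sqrt(29)/2 - 1/2)) = sqrt(29).
ϑ(G) ≈ 5.385164807.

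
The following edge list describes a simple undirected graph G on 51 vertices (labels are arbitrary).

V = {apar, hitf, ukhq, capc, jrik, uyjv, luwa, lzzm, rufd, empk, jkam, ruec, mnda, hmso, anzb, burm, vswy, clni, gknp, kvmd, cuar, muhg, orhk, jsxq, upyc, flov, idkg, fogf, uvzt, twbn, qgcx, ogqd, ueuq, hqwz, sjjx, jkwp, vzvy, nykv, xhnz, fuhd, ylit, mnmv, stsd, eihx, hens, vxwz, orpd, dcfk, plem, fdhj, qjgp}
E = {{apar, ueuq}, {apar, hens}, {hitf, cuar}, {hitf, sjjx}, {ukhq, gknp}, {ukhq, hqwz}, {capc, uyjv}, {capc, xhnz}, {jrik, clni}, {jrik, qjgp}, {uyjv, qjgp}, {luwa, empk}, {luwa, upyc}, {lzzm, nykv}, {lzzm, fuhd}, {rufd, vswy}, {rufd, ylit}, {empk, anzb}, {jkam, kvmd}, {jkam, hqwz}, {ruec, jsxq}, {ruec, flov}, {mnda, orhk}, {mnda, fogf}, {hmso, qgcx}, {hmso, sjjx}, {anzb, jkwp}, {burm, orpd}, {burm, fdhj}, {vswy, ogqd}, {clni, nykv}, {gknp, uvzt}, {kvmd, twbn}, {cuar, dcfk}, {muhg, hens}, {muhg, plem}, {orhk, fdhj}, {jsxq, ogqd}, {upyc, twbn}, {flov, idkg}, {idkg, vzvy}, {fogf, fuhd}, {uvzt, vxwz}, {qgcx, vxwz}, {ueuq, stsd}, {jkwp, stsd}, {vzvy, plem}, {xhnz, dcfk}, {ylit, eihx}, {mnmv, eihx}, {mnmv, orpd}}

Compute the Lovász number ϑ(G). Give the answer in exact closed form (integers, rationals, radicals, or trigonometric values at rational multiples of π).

deg(apar) = 2; N(apar) = {ueuq, hens}.
N(sjjx) = {hitf, hmso}, |N(sjjx)| = 2.
Vertex jrik has 2 neighbors: clni, qjgp.
deg(upyc) = 2; N(upyc) = {luwa, twbn}.
Regular of degree 2 on 51 vertices: this is C_{51}, the 51-cycle.
A has 26 distinct eigenvalues ≈ [2.0, 1.985, 1.94, 1.865, 1.762, 1.632, 1.478, 1.301, 1.105, 0.891, 0.665, 0.428, 0.185, -0.062, -0.307, -0.547, -0.78, -1.0, -1.205, -1.392, -1.558, -1.7, -1.817, -1.906, -1.966, -1.996].
Lovász (edge-transitive): ϑ = −51·(-2*cos(pi/51))/((2)−(-2*cos(pi/51))) = 51*cos(pi/51)/(cos(pi/51) + 1).
Numerically 25.4758.
25 ≤ 51*cos(pi/51)/(cos(pi/51) + 1) ≤ 26: both strict.

51*cos(pi/51)/(cos(pi/51) + 1)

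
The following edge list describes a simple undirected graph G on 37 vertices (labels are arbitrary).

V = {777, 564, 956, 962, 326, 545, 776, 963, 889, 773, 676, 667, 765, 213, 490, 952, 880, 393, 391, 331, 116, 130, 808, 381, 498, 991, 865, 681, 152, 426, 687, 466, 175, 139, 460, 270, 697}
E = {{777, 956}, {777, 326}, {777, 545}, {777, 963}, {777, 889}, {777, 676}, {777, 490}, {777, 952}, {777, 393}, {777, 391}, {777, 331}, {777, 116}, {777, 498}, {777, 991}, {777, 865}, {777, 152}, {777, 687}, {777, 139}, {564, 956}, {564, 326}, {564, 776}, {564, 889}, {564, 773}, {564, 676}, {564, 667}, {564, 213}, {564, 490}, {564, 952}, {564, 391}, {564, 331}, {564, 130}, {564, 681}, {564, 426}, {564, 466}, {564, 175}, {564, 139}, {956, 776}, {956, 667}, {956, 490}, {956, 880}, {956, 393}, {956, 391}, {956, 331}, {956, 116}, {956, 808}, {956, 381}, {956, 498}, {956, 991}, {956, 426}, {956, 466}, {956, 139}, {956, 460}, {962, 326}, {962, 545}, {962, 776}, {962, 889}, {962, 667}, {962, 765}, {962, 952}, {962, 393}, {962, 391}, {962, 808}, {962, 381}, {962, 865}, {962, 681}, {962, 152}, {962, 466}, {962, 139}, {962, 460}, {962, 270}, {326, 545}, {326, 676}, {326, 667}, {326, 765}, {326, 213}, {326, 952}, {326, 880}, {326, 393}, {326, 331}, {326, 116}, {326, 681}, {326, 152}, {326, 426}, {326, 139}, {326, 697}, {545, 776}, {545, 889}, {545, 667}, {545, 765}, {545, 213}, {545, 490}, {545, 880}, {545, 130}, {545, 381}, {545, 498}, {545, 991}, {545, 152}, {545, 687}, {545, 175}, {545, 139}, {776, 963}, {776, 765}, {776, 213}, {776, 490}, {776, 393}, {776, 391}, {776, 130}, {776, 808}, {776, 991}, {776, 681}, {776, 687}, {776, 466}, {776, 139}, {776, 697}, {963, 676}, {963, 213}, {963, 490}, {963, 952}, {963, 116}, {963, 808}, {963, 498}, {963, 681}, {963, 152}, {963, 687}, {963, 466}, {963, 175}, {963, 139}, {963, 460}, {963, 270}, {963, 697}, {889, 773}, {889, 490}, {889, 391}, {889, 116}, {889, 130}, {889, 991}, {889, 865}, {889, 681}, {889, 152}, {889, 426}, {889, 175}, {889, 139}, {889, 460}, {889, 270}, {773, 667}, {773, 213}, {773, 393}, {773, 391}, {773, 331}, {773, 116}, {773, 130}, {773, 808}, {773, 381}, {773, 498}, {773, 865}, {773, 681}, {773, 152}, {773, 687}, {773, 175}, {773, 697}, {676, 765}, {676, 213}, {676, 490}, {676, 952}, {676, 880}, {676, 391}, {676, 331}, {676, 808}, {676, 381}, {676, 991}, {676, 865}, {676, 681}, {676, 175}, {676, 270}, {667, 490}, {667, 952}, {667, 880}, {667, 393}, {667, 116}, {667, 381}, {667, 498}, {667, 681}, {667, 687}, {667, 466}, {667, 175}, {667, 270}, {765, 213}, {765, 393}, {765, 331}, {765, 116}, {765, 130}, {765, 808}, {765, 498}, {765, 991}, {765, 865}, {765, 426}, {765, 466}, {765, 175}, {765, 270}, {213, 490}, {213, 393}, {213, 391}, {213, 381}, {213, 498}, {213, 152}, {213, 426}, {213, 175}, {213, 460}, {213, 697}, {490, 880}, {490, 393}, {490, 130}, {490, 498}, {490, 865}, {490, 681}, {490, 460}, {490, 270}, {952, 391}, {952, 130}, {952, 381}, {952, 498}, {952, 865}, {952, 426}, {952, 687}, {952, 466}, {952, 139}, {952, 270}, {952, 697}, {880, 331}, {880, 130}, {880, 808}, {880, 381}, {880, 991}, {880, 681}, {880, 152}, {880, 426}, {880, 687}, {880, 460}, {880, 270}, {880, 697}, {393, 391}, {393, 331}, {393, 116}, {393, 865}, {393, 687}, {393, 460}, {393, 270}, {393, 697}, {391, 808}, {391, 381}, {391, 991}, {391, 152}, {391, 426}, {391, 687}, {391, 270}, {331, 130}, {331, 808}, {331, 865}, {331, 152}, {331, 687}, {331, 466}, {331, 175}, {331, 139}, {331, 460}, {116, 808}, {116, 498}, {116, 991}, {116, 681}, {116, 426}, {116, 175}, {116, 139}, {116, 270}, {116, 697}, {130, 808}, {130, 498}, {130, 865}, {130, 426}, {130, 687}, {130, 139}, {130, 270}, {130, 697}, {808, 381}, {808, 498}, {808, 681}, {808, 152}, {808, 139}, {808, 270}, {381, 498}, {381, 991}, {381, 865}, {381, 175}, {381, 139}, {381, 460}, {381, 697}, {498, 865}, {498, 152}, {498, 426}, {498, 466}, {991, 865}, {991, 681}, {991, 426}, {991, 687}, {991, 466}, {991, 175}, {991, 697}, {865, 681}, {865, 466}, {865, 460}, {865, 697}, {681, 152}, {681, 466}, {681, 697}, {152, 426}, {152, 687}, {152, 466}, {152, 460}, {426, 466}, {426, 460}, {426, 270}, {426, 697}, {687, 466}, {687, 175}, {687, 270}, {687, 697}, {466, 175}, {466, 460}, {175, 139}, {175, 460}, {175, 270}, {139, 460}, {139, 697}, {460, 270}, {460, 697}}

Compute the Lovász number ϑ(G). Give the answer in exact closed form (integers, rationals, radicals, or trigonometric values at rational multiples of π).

Vertex 152 has 18 neighbors: 777, 962, 326, 545, 963, 889, 773, 213, 880, 391, 331, 808, 498, 681, 426, 687, 466, 460.
deg(213) = 18; N(213) = {564, 326, 545, 776, 963, 773, 676, 765, 490, 393, 391, 381, 498, 152, 426, 175, 460, 697}.
Vertex 765 has 18 neighbors: 962, 326, 545, 776, 676, 213, 393, 331, 116, 130, 808, 498, 991, 865, 426, 466, 175, 270.
Vertex 381 has 18 neighbors: 956, 962, 545, 773, 676, 667, 213, 952, 880, 391, 808, 498, 991, 865, 175, 139, 460, 697.
37-vertex 18-regular graph: SR(37,18,8,9) — a Paley graph.
The 3 distinct eigenvalues: [18.0, 2.541381, -3.541381].
Lovász: ϑ = −37(-sqrt(37)/2 - 1/2)/(18+-(-sqrt(37)/2 - 1/2)) = sqrt(37).
Numerically 6.0827625.

sqrt(37)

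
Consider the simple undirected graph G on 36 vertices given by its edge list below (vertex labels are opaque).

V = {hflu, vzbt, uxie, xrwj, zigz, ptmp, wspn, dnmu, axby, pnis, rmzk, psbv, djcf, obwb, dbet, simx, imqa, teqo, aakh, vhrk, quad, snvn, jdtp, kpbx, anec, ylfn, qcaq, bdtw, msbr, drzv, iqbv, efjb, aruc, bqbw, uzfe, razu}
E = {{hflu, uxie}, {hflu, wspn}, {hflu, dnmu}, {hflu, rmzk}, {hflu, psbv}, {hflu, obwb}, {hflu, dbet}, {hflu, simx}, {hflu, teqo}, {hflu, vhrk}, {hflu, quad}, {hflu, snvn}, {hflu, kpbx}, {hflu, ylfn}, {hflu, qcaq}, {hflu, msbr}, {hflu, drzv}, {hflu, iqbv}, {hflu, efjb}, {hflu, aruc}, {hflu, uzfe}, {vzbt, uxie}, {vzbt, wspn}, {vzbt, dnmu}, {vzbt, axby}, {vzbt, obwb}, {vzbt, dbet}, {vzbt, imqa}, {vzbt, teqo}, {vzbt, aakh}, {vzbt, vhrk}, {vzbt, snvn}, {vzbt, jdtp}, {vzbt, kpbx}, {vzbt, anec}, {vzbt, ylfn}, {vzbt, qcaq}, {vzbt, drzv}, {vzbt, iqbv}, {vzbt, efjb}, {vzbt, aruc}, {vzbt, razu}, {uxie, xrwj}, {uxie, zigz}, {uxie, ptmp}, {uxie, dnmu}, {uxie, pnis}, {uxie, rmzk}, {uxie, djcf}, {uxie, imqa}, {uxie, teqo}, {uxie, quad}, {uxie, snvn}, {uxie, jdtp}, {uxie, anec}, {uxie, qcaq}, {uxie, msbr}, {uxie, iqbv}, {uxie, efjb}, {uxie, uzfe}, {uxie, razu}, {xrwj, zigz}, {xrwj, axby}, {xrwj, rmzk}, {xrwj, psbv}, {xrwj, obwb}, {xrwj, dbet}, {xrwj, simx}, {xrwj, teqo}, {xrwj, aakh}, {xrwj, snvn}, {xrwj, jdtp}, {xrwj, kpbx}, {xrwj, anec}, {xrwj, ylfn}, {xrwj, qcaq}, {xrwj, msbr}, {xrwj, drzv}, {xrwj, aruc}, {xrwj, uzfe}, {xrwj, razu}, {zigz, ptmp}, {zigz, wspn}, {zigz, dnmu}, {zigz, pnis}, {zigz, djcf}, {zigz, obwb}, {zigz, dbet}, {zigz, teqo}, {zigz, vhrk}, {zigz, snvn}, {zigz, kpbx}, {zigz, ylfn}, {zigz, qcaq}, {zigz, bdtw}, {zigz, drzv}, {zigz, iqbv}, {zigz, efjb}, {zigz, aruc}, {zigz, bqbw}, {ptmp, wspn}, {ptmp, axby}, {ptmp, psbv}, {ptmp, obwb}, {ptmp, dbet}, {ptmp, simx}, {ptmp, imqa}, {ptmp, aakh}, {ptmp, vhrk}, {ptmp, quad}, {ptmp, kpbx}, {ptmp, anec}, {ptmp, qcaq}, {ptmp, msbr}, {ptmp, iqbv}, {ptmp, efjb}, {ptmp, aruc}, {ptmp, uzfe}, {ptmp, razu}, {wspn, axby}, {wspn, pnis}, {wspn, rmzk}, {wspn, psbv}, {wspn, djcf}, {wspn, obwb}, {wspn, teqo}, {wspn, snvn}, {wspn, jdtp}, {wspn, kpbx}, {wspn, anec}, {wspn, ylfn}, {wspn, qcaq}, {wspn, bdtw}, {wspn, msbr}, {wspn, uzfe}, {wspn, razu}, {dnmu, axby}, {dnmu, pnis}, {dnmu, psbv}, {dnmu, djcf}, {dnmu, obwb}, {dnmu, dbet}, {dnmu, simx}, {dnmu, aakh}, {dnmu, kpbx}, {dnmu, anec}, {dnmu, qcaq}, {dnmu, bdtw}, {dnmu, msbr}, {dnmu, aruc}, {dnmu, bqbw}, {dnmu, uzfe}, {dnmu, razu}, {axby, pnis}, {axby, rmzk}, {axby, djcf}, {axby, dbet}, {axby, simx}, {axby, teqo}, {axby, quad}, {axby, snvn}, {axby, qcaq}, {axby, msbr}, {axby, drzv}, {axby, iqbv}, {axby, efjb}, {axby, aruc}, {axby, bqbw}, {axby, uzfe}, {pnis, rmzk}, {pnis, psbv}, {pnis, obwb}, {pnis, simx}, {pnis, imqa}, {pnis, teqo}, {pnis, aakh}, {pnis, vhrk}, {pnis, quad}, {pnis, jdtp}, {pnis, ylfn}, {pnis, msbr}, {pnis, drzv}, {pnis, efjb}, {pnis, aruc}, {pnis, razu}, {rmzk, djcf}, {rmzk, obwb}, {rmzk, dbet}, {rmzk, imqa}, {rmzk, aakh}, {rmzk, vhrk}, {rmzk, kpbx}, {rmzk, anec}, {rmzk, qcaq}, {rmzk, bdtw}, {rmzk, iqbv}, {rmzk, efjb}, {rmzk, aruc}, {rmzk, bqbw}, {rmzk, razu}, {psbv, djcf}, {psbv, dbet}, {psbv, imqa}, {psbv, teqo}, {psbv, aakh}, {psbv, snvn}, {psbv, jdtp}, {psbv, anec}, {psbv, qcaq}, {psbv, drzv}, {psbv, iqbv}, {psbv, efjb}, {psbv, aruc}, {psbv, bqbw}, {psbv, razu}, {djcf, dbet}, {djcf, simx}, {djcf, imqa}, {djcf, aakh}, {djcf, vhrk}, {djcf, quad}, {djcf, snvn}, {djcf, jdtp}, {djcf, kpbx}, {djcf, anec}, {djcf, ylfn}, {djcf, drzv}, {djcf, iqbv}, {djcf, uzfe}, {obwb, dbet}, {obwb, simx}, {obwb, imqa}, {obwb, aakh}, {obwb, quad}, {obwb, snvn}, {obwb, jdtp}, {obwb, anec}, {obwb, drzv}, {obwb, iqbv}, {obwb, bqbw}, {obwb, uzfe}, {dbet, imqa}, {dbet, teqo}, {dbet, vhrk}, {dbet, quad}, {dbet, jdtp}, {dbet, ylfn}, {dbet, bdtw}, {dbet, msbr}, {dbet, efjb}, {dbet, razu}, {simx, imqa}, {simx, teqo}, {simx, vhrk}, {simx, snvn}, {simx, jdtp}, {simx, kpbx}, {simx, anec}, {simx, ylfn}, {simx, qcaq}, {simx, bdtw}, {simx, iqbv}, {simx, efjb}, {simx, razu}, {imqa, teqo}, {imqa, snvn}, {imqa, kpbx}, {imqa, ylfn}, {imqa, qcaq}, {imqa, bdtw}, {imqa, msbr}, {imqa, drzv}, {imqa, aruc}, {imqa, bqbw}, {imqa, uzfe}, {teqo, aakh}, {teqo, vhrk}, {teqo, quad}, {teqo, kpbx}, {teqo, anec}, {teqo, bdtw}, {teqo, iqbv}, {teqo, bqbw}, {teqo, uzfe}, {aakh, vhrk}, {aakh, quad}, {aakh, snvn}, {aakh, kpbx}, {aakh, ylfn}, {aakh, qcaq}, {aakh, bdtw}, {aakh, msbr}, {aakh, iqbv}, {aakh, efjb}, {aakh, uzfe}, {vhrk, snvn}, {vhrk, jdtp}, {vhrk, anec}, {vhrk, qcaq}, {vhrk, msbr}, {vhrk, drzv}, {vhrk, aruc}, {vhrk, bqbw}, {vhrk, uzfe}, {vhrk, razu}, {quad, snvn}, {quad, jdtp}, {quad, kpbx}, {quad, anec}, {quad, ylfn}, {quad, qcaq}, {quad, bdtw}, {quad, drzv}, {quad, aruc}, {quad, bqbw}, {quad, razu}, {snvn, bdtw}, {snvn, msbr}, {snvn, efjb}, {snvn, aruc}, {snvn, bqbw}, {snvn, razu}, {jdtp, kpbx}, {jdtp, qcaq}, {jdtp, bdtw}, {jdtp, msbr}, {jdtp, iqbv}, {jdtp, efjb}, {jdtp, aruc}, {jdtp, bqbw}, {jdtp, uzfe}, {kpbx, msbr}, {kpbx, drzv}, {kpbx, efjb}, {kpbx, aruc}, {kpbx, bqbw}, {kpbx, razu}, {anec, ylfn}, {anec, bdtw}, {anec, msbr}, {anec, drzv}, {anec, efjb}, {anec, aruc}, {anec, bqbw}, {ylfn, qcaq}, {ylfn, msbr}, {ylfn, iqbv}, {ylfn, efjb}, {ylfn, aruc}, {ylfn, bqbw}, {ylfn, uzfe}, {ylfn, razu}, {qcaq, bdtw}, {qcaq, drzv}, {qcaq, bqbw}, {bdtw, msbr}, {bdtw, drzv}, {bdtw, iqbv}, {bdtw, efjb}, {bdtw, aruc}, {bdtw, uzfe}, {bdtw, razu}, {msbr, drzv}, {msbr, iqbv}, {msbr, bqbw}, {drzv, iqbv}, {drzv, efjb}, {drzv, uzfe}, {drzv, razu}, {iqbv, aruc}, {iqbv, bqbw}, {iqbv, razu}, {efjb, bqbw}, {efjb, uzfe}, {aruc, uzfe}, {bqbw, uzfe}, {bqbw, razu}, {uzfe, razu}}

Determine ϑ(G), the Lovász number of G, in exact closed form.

deg(zigz) = 21; N(zigz) = {uxie, xrwj, ptmp, wspn, dnmu, pnis, djcf, obwb, dbet, teqo, vhrk, snvn, kpbx, ylfn, qcaq, bdtw, drzv, iqbv, efjb, aruc, bqbw}.
deg(aruc) = 21; N(aruc) = {hflu, vzbt, xrwj, zigz, ptmp, dnmu, axby, pnis, rmzk, psbv, imqa, vhrk, quad, snvn, jdtp, kpbx, anec, ylfn, bdtw, iqbv, uzfe}.
N(simx) = {hflu, xrwj, ptmp, dnmu, axby, pnis, djcf, obwb, imqa, teqo, vhrk, snvn, jdtp, kpbx, anec, ylfn, qcaq, bdtw, iqbv, efjb, razu}, |N(simx)| = 21.
N(msbr) = {hflu, uxie, xrwj, ptmp, wspn, dnmu, axby, pnis, dbet, imqa, aakh, vhrk, snvn, jdtp, kpbx, anec, ylfn, bdtw, drzv, iqbv, bqbw}, |N(msbr)| = 21.
G on 36 vertices is 21-regular; Kneser K(9,2) on C(9,2)=36 vertices.
spec(A) ≈ [21.0, 1.0, -6.0] (distinct, 6 d.p.).
Lovász (edge-transitive): ϑ = −36·(-6)/((21)−(-6)) = 8.
ϑ(G) ≈ 8.00000000.

8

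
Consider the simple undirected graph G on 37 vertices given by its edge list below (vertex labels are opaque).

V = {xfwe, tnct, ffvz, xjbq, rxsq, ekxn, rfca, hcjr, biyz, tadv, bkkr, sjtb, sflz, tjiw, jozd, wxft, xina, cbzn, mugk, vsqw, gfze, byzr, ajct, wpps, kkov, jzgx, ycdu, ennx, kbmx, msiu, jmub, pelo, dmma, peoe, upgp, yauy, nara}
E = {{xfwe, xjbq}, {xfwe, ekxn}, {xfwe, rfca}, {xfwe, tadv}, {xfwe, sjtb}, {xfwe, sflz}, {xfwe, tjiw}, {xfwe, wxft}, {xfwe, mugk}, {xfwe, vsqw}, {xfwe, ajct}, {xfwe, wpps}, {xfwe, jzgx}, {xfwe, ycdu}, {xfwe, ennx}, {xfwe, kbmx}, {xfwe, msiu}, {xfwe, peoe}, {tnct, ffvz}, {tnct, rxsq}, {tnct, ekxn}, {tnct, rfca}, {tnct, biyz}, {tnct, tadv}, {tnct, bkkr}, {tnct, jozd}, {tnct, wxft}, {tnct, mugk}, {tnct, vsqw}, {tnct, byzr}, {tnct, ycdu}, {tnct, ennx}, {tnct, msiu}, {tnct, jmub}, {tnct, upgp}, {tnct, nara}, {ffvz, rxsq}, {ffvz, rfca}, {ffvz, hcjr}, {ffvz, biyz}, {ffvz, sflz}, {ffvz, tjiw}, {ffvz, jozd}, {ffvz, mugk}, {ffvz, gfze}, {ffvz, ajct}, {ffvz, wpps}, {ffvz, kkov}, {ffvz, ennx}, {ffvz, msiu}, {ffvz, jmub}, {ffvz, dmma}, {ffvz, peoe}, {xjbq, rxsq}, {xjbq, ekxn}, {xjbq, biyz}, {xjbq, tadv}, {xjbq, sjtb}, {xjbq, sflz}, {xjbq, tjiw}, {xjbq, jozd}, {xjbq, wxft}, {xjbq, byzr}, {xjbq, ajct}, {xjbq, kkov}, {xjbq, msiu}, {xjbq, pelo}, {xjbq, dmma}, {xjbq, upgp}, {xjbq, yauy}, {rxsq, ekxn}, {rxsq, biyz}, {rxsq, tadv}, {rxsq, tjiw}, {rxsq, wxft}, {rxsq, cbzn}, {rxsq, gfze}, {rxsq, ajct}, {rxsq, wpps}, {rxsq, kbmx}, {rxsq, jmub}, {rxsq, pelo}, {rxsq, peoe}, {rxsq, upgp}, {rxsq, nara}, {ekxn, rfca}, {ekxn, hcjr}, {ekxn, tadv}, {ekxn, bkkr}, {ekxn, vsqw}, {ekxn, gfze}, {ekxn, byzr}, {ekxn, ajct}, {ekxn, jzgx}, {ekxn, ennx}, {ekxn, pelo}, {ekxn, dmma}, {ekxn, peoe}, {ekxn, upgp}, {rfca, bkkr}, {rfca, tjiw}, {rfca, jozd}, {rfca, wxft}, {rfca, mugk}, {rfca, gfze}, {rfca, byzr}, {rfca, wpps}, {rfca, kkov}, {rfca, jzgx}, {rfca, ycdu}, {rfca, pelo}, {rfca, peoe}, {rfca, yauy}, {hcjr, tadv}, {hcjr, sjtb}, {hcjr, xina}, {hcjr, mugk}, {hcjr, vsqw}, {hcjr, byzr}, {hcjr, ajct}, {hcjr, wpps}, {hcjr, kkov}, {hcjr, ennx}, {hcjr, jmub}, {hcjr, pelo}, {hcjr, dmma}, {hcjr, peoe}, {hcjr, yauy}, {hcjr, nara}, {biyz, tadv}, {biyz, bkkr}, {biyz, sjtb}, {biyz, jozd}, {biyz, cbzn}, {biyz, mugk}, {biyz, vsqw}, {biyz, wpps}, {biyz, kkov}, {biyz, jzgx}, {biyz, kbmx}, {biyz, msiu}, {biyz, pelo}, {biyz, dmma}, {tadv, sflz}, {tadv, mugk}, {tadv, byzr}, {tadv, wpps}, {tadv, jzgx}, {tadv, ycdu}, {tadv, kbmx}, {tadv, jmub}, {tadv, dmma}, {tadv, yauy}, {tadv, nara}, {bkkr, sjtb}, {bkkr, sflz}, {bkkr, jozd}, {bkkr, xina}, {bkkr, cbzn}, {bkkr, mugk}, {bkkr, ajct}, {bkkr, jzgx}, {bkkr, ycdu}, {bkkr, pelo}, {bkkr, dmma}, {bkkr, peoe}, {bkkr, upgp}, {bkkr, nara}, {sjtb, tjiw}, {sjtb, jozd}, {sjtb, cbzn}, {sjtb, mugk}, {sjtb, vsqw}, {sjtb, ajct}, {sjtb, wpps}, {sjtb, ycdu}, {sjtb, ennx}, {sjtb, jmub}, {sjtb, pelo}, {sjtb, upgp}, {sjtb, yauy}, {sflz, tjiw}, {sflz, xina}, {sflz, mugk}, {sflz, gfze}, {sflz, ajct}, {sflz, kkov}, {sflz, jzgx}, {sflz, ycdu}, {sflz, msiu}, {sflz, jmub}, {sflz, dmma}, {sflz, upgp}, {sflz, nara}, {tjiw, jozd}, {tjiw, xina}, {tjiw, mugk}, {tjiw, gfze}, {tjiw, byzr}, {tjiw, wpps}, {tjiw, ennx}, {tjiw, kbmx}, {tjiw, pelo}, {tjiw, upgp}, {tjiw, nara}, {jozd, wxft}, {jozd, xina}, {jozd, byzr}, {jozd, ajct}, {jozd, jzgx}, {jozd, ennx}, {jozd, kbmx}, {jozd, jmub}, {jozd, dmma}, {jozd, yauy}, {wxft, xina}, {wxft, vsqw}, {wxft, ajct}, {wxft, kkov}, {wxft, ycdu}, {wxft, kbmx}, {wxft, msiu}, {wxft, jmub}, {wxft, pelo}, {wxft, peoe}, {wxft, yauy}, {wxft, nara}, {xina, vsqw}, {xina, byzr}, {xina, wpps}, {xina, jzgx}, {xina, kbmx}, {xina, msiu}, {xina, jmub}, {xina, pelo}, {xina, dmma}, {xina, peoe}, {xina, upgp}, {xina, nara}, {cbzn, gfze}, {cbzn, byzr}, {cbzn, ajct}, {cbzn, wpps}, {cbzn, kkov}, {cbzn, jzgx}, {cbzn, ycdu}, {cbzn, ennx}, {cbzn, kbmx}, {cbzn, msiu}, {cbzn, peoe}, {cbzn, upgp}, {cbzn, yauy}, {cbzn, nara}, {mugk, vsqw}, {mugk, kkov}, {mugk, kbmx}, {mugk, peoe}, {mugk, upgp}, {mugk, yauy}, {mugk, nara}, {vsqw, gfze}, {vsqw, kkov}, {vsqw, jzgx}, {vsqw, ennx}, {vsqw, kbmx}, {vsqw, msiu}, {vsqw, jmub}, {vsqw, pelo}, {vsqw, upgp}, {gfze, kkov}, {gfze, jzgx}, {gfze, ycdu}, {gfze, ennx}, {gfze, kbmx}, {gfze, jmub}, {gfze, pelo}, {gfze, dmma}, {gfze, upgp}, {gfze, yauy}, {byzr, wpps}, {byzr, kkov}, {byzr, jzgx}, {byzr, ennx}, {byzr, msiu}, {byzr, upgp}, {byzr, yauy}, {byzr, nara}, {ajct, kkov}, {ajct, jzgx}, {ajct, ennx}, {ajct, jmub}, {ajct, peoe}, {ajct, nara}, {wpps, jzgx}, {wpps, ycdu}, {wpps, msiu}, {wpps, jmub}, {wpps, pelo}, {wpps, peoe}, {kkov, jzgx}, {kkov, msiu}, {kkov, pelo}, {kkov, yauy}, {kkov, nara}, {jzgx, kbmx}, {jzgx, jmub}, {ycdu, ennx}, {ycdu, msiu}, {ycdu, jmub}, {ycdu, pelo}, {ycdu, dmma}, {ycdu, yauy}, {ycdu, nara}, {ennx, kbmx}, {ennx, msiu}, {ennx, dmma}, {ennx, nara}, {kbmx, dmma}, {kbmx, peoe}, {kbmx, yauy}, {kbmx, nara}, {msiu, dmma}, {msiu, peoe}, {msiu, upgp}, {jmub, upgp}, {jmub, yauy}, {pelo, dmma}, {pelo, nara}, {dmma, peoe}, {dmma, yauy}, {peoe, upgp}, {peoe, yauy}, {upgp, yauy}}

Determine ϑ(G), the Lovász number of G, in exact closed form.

deg(jzgx) = 18; N(jzgx) = {xfwe, ekxn, rfca, biyz, tadv, bkkr, sflz, jozd, xina, cbzn, vsqw, gfze, byzr, ajct, wpps, kkov, kbmx, jmub}.
deg(yauy) = 18; N(yauy) = {xjbq, rfca, hcjr, tadv, sjtb, jozd, wxft, cbzn, mugk, gfze, byzr, kkov, ycdu, kbmx, jmub, dmma, peoe, upgp}.
N(mugk) = {xfwe, tnct, ffvz, rfca, hcjr, biyz, tadv, bkkr, sjtb, sflz, tjiw, vsqw, kkov, kbmx, peoe, upgp, yauy, nara}, |N(mugk)| = 18.
Vertex nara has 18 neighbors: tnct, rxsq, hcjr, tadv, bkkr, sflz, tjiw, wxft, xina, cbzn, mugk, byzr, ajct, kkov, ycdu, ennx, kbmx, pelo.
G on 37 vertices is 18-regular; SR(37,18,8,9) — a Paley graph.
spec(A) ≈ [18.0, 2.541, -3.541] (distinct, 3 d.p.).
ϑ = −N·λ_min/(λ_max−λ_min) = −37·(-sqrt(37)/2 - 1/2)/(18−(-sqrt(37)/2 - 1/2)) = sqrt(37).
≈ 6.082762530 (to 9 d.p.).

sqrt(37)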